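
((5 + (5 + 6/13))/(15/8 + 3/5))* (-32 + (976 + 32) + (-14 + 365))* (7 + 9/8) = 45573.74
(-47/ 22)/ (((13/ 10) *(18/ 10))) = -1175/ 1287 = -0.91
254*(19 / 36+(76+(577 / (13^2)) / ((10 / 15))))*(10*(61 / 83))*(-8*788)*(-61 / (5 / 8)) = 11838865347928832 / 126243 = 93778390468.61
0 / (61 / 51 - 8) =0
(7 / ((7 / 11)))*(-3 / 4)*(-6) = 99 / 2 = 49.50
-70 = -70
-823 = -823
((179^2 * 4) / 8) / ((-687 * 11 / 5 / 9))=-480615 / 5038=-95.40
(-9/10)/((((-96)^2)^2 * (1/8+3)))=-1/294912000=-0.00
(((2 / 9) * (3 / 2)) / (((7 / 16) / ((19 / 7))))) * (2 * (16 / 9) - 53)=-135280 / 1323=-102.25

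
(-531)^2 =281961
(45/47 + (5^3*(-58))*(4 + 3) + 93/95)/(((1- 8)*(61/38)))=453180208/100345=4516.22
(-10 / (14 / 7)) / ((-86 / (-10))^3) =-625 / 79507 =-0.01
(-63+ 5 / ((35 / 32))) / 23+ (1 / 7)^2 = -2840 / 1127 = -2.52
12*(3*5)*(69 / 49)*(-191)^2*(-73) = -675017621.63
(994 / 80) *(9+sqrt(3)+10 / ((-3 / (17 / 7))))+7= 2189 / 120+497 *sqrt(3) / 40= 39.76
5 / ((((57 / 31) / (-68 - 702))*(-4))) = 59675 / 114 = 523.46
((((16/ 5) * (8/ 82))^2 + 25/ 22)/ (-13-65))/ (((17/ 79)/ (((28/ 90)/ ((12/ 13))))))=-630827561/ 25462107000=-0.02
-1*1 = -1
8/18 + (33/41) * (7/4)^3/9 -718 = -717.08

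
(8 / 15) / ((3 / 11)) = 1.96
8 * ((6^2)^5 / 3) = 161243136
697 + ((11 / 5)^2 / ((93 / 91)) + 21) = 1680361 / 2325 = 722.74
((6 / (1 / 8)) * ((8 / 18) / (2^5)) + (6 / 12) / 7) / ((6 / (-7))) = -31 / 36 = -0.86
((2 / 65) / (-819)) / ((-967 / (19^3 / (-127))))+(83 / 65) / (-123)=-2783291569 / 268047221715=-0.01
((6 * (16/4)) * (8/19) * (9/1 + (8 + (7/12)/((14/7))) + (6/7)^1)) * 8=195136/133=1467.19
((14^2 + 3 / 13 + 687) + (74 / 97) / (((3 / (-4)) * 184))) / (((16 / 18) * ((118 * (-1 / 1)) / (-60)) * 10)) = 691636905 / 13689416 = 50.52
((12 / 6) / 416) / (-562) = -1 / 116896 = -0.00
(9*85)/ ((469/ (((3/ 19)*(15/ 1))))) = 34425/ 8911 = 3.86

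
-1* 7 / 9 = -7 / 9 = -0.78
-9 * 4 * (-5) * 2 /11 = 360 /11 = 32.73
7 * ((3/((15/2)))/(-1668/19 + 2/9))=-1197/37435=-0.03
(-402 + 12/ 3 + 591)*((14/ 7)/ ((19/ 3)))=60.95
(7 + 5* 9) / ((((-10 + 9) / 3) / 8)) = -1248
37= 37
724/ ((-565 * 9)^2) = 724/ 25857225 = 0.00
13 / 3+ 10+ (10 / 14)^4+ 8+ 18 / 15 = 856928 / 36015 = 23.79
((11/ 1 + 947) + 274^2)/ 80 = 38017/ 40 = 950.42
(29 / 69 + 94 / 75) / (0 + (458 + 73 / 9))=8661 / 2412125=0.00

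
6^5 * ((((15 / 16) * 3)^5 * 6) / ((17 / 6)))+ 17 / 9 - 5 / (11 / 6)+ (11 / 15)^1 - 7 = 2897820.11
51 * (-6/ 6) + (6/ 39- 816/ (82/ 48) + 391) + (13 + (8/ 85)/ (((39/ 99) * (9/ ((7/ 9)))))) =-152273239/ 1223235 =-124.48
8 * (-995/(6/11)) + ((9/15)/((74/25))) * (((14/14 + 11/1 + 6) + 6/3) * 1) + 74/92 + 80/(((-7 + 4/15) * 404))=-759861301153/52086306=-14588.50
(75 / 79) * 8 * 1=600 / 79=7.59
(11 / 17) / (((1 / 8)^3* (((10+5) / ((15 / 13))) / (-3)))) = -16896 / 221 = -76.45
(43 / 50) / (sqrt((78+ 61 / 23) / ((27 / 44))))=0.08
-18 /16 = -9 /8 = -1.12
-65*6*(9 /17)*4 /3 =-4680 /17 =-275.29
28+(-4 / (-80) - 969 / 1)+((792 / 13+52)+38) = -205407 / 260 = -790.03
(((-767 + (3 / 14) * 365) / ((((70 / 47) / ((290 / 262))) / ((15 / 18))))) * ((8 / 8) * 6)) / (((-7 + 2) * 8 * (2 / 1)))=13143409 / 410816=31.99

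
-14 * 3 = -42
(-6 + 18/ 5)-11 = -67/ 5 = -13.40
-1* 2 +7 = 5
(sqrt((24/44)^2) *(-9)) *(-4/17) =216/187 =1.16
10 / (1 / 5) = 50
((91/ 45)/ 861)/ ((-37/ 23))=-299/ 204795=-0.00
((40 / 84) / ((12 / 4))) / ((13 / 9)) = 10 / 91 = 0.11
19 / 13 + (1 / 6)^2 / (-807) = 1.46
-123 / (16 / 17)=-2091 / 16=-130.69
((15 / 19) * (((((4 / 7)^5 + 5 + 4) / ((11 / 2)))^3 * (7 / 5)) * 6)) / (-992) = -31785643151135127 / 1063398163935258382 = -0.03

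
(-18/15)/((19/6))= -0.38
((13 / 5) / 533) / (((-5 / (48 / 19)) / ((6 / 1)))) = -288 / 19475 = -0.01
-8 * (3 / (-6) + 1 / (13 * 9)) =460 / 117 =3.93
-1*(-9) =9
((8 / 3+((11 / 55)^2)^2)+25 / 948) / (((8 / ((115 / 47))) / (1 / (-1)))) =-12240393 / 14852000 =-0.82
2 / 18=1 / 9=0.11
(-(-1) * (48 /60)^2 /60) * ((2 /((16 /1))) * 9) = 3 /250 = 0.01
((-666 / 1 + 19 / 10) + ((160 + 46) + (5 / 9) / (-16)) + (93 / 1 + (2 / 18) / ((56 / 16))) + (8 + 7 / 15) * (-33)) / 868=-216553 / 291648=-0.74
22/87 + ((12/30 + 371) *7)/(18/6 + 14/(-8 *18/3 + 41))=1131023/435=2600.05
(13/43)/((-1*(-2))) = 13/86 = 0.15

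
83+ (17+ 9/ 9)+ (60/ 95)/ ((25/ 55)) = 9727/ 95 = 102.39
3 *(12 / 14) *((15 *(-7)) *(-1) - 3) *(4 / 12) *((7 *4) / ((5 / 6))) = 2937.60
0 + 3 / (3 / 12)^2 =48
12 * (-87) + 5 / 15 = -3131 / 3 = -1043.67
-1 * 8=-8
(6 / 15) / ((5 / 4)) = 0.32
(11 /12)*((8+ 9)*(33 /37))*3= 6171 /148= 41.70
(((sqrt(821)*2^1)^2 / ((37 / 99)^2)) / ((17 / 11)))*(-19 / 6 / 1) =-1121162526 / 23273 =-48174.39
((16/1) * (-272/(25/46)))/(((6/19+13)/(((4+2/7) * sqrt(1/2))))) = -496128 * sqrt(2)/385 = -1822.42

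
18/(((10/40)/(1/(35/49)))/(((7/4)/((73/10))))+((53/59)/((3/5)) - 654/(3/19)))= -312228/71808241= -0.00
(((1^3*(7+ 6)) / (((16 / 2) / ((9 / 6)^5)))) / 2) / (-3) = -1053 / 512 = -2.06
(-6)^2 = 36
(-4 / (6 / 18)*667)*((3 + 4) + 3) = -80040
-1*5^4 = -625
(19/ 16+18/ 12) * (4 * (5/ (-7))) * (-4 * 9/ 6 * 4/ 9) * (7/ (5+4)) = 430/ 27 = 15.93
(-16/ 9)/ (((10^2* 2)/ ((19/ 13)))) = -38/ 2925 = -0.01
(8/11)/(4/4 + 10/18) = 36/77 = 0.47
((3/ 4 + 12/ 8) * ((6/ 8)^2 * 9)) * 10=3645/ 32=113.91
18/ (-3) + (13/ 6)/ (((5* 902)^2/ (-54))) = -6.00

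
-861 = -861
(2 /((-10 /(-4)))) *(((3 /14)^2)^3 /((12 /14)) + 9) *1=19361907 /2689120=7.20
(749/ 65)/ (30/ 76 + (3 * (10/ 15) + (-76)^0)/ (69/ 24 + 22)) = 5663938/ 253305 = 22.36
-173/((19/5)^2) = -4325/361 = -11.98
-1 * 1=-1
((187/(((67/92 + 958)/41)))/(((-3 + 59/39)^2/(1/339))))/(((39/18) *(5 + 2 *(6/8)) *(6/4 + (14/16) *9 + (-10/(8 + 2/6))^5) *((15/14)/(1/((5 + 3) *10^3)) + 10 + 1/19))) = 2345335300000/183011801099677103669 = 0.00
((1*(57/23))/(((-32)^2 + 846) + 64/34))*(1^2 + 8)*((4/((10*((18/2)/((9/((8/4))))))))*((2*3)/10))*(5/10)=26163/36595300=0.00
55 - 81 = -26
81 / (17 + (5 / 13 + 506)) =13 / 84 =0.15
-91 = -91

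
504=504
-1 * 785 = -785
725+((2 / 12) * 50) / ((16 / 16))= 2200 / 3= 733.33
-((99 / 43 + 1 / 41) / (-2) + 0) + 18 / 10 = 26122 / 8815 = 2.96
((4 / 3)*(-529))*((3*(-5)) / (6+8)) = 5290 / 7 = 755.71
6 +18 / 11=84 / 11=7.64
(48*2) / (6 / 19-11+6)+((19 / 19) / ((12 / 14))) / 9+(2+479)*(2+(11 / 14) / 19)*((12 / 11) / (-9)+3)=519250847 / 185031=2806.29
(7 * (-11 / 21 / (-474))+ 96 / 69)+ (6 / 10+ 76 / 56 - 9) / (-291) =79016179 / 55518435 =1.42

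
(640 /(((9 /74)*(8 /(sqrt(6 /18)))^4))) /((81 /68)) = 3145 /26244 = 0.12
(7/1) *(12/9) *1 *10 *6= 560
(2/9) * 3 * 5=10/3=3.33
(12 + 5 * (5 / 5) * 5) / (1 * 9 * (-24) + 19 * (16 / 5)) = -0.24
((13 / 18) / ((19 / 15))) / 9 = 65 / 1026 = 0.06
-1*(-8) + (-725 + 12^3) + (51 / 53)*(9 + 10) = 54552 / 53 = 1029.28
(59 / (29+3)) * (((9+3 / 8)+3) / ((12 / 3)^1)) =5841 / 1024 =5.70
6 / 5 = 1.20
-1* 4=-4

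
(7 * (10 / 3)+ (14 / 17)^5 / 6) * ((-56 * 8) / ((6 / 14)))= -104176772224 / 4259571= -24457.10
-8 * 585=-4680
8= 8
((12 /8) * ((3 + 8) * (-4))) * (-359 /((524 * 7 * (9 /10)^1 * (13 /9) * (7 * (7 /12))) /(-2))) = -1421640 /584129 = -2.43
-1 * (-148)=148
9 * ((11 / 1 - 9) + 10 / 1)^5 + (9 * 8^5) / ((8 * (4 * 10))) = 11202048 / 5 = 2240409.60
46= 46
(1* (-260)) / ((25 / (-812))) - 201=41219 / 5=8243.80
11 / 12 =0.92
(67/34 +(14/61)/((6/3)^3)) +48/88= 116111/45628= 2.54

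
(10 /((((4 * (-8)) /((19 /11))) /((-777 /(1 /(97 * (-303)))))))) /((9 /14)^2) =-11811704065 /396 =-29827535.52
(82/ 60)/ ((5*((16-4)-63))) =-41/ 7650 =-0.01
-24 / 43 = -0.56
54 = 54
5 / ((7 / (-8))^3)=-2560 / 343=-7.46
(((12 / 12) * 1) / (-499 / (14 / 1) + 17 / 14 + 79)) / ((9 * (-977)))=-7 / 2743416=-0.00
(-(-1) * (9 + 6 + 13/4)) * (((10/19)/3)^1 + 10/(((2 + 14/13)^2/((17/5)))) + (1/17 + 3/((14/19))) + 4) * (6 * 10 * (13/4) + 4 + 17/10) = 3152797508883/72352000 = 43575.82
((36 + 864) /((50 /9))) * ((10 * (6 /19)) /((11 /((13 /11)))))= 126360 /2299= 54.96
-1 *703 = -703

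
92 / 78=46 / 39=1.18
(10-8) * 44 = 88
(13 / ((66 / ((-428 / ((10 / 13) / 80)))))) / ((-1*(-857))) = -289328 / 28281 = -10.23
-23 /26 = -0.88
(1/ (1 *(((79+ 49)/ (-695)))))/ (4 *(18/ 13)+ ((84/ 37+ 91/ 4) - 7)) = -0.23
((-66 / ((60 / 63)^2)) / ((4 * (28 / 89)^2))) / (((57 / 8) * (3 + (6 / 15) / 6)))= -2352537 / 279680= -8.41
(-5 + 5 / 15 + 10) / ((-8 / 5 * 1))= -10 / 3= -3.33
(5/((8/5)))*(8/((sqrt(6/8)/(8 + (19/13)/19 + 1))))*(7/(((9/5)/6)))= 413000*sqrt(3)/117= 6113.99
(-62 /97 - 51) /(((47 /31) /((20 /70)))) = -310558 /31913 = -9.73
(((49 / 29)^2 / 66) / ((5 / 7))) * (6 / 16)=16807 / 740080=0.02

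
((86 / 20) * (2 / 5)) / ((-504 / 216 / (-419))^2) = 67942107 / 1225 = 55462.94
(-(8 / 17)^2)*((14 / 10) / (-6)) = 224 / 4335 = 0.05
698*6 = 4188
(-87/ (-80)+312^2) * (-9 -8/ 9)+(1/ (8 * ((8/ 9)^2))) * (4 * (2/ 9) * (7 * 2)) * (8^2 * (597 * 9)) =-68552821/ 240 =-285636.75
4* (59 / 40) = 59 / 10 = 5.90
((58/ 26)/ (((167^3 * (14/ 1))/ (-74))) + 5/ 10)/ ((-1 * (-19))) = 423826987/ 16105507054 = 0.03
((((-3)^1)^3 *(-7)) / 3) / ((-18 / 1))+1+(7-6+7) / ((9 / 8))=83 / 18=4.61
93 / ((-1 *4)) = -93 / 4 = -23.25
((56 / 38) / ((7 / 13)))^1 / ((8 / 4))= 26 / 19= 1.37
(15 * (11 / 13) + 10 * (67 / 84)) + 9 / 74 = 210001 / 10101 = 20.79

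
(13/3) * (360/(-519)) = -520/173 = -3.01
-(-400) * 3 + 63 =1263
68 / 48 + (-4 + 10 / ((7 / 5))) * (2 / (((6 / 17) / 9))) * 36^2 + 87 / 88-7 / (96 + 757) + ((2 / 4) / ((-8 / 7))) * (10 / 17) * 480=5563478536201 / 26797848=207609.15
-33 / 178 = -0.19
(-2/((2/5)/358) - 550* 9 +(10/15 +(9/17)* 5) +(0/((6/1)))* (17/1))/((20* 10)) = -343571/10200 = -33.68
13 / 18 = 0.72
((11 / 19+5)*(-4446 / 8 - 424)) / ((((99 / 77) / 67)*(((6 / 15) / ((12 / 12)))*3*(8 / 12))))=-487072915 / 1368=-356047.45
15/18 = 5/6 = 0.83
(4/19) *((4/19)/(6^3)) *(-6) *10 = -40/3249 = -0.01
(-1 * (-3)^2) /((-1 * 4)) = 9 /4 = 2.25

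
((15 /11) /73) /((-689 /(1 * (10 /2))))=-75 /553267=-0.00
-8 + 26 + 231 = 249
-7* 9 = -63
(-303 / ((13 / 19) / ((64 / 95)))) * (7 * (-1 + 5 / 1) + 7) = -135744 / 13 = -10441.85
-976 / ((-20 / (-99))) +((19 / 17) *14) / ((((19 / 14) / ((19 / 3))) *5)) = -1228232 / 255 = -4816.60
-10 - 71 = -81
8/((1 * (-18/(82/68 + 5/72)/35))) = -19.84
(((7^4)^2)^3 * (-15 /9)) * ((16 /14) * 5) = -5473749468016183268600 /3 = -1824583156005394422866.67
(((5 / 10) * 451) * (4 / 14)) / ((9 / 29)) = 13079 / 63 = 207.60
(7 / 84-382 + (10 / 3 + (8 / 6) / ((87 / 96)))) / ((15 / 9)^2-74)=393705 / 74356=5.29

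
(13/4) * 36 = 117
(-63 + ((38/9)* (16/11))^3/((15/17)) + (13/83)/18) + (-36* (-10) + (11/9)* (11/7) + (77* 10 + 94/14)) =22631444410213/16912311570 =1338.16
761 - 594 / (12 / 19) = -359 / 2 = -179.50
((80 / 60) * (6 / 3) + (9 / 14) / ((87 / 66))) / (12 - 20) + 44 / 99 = 733 / 14616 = 0.05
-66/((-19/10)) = 660/19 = 34.74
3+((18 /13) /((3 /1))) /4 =81 /26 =3.12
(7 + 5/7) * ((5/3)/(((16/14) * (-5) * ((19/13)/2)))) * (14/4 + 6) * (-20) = 585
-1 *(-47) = 47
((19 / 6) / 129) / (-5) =-19 / 3870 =-0.00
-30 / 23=-1.30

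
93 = 93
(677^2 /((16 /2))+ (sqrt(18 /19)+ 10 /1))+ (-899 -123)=3 * sqrt(38) /19+ 450233 /8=56280.10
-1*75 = -75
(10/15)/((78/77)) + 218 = 218.66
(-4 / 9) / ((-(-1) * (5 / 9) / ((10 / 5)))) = -8 / 5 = -1.60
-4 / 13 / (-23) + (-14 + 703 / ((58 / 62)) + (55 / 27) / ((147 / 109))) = 25433058946 / 34415199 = 739.01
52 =52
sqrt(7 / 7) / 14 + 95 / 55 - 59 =-8809 / 154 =-57.20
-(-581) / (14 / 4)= 166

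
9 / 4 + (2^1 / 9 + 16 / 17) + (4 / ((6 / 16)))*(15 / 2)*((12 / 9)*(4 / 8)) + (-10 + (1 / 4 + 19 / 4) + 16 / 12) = 32485 / 612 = 53.08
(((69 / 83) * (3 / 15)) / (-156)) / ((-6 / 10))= 23 / 12948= 0.00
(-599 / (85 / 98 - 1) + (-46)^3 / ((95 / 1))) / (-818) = -2155661 / 505115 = -4.27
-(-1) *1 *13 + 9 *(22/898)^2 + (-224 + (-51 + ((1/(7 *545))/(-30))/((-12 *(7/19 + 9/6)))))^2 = 36247957572876632673942961/479229422868266490000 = 75638.01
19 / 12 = 1.58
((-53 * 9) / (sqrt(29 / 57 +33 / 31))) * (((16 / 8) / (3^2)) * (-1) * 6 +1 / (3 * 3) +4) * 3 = -795 * sqrt(1228065) / 278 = -3169.08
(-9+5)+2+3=1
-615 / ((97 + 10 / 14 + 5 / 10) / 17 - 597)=146370 / 140711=1.04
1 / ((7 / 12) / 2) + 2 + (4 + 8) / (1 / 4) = 374 / 7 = 53.43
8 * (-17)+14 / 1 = -122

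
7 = 7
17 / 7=2.43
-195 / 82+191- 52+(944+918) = 1998.62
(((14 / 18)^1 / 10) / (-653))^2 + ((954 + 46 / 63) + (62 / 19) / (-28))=438521254253767 / 459370415700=954.61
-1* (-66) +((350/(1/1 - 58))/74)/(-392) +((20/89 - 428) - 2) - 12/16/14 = -1912147991/5255628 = -363.83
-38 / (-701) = 0.05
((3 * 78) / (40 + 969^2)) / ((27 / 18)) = 156 / 939001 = 0.00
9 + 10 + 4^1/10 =97/5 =19.40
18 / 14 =9 / 7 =1.29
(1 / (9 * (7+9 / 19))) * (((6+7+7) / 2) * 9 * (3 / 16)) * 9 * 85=218025 / 1136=191.92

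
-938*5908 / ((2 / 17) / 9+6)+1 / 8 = -847880597 / 920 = -921609.34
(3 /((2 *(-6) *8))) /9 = -1 /288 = -0.00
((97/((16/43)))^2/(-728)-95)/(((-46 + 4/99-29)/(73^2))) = 18518903283771/1383036928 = 13390.03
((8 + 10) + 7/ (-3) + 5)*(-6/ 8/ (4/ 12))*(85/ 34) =-465/ 4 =-116.25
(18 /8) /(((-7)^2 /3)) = 27 /196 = 0.14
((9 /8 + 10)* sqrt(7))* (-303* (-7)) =62429.48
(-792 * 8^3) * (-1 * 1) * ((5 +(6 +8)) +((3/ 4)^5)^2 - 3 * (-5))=13809971.36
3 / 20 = 0.15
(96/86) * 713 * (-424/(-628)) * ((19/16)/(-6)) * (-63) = 45233433/6751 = 6700.26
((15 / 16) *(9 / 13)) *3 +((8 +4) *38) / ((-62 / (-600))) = 28466955 / 6448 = 4414.85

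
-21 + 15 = -6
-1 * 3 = -3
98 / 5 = 19.60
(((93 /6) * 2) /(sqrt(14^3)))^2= 961 /2744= 0.35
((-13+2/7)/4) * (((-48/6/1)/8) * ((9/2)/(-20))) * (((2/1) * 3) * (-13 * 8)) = 31239/70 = 446.27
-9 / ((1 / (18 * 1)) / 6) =-972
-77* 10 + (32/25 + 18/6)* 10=-3636/5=-727.20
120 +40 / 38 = 121.05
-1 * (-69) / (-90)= -0.77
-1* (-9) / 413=9 / 413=0.02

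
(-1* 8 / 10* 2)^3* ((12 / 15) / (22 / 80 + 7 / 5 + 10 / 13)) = -212992 / 158875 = -1.34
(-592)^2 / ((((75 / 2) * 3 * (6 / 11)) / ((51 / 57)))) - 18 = 65305918 / 12825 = 5092.08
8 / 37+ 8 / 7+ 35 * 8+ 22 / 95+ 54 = 8257208 / 24605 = 335.59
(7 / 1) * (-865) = -6055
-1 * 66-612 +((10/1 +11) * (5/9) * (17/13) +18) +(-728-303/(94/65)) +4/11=-63791749/40326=-1581.90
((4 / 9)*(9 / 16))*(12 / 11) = 3 / 11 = 0.27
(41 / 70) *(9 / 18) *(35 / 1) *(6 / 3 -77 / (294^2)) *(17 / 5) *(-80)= -17205445 / 3087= -5573.52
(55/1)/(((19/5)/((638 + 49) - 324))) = 99825/19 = 5253.95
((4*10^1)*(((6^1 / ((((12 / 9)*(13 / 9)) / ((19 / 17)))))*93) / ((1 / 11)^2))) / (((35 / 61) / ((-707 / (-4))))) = 106698459087 / 221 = 482798457.41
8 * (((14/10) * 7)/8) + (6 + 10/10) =84/5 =16.80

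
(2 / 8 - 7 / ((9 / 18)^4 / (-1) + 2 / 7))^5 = -291407050746196551 / 10000000000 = -29140705.07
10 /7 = 1.43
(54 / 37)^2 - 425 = -578909 / 1369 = -422.87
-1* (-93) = 93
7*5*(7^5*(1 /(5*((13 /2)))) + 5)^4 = 9287401214003008887 /3570125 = 2601421858899.34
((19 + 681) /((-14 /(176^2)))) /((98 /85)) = -65824000 /49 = -1343346.94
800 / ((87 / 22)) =17600 / 87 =202.30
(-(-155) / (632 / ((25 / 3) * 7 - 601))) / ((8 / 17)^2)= -18231565 / 30336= -600.99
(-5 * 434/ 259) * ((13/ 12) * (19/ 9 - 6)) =70525/ 1998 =35.30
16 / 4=4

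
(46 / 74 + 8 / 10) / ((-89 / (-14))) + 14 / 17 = 293104 / 279905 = 1.05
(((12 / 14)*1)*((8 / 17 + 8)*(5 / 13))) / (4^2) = 270 / 1547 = 0.17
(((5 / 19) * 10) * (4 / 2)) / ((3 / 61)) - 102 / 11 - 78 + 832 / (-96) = 6946 / 627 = 11.08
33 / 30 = 11 / 10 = 1.10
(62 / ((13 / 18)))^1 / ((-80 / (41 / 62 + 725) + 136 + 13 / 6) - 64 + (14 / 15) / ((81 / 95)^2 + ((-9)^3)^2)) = 80273361065850072 / 69248973994087225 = 1.16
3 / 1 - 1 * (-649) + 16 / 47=30660 / 47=652.34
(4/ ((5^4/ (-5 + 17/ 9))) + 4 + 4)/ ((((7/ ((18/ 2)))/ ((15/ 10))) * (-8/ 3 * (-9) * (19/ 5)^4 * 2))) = 5611/ 3648988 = 0.00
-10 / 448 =-5 / 224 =-0.02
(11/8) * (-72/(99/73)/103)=-73/103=-0.71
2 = 2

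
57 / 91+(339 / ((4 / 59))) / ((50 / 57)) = 5700.91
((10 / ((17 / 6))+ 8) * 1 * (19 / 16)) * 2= 931 / 34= 27.38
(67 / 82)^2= 4489 / 6724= 0.67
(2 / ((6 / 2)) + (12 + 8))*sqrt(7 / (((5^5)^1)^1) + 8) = 62*sqrt(125035) / 375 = 58.46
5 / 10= 1 / 2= 0.50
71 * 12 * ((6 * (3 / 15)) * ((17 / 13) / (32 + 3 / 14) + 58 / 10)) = 5971.42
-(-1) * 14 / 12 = 7 / 6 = 1.17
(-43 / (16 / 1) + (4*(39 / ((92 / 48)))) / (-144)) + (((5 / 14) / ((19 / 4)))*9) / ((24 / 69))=-63981 / 48944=-1.31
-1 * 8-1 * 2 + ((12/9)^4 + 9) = 175/81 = 2.16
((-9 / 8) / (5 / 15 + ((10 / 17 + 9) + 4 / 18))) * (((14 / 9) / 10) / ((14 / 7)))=-1071 / 124160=-0.01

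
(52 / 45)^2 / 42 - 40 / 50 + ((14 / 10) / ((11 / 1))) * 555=69.87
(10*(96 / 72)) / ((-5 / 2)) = -16 / 3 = -5.33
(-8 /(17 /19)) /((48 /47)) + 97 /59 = -42793 /6018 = -7.11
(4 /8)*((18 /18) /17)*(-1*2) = -1 /17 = -0.06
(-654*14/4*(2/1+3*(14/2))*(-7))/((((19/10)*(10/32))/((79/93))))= 310547104/589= 527244.66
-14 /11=-1.27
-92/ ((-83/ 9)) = 828/ 83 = 9.98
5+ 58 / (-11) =-0.27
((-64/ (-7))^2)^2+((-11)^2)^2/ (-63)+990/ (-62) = 4514469056/ 669879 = 6739.23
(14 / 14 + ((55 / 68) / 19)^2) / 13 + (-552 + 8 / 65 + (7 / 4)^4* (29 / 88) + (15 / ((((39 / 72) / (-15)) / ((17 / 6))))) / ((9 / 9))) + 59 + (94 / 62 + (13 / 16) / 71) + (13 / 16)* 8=-557704237012294499 / 336249061857280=-1658.60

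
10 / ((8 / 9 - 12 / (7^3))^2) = 47647845 / 3474248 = 13.71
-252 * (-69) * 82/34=712908/17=41935.76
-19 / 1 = -19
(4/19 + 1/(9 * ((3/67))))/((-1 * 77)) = -1381/39501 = -0.03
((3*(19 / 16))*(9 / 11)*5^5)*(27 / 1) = 43284375 / 176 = 245933.95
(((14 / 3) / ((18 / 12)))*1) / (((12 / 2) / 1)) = 14 / 27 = 0.52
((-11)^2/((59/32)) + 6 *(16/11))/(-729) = -48256/473121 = -0.10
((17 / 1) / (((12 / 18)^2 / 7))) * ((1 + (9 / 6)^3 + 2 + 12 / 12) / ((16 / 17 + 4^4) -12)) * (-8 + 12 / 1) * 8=358071 / 1388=257.98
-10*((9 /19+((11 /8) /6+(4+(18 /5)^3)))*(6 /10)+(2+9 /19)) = -6324909 /19000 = -332.89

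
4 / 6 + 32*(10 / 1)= 962 / 3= 320.67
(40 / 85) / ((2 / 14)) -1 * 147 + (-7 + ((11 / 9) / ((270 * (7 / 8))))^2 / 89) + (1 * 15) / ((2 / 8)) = -9927114128038 / 109442892825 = -90.71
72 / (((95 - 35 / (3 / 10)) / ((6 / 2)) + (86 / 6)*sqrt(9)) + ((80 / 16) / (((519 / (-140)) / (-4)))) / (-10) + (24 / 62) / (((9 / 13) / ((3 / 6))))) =868806 / 428585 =2.03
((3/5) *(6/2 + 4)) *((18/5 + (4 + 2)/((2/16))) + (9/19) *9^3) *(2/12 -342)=-541359399/950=-569852.00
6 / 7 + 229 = 1609 / 7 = 229.86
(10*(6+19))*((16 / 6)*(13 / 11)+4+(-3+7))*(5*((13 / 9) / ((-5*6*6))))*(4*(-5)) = 5980000 / 2673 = 2237.19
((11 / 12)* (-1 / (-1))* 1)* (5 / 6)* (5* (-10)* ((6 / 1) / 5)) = -275 / 6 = -45.83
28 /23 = 1.22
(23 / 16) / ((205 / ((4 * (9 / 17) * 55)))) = 2277 / 2788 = 0.82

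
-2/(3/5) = -10/3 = -3.33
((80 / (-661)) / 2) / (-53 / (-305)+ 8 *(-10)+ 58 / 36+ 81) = -219600 / 10106029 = -0.02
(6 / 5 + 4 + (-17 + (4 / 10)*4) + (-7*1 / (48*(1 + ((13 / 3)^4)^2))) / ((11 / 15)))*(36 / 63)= -7322058991407 / 1256235414280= -5.83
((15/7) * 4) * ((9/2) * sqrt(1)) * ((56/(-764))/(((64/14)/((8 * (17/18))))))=-4.67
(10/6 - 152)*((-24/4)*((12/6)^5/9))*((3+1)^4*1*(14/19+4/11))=903515.32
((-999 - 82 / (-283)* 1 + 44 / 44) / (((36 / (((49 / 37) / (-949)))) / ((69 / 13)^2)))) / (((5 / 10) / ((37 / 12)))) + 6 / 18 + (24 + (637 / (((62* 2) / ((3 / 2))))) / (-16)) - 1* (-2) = 5865916991143 / 180098881664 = 32.57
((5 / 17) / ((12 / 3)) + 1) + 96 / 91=13171 / 6188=2.13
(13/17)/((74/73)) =0.75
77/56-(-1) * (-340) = -2709/8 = -338.62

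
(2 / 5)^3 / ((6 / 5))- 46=-45.95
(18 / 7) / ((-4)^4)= 9 / 896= 0.01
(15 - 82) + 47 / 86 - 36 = -102.45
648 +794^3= 500566832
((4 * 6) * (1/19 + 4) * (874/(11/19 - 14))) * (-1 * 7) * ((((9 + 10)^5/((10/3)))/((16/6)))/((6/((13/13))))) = 1749683360271/850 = 2058451012.08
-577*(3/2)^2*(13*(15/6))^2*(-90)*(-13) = -12835148625/8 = -1604393578.12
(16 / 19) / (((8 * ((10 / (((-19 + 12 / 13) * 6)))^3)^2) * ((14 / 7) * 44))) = 7858047974841 / 4035212324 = 1947.37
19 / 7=2.71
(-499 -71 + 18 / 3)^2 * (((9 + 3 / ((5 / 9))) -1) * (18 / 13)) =383623776 / 65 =5901904.25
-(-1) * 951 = 951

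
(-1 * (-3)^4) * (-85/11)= 6885/11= 625.91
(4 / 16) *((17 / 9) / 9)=17 / 324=0.05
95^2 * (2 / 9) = 18050 / 9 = 2005.56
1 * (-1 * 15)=-15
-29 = -29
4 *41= 164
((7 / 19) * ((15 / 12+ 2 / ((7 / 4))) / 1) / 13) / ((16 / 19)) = 0.08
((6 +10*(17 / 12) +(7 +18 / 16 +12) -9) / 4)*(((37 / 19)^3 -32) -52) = -394652753 / 658464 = -599.35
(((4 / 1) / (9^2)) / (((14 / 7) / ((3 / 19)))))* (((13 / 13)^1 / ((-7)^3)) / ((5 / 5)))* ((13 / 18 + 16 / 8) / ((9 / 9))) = -1 / 32319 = -0.00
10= 10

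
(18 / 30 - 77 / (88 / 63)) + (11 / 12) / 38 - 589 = -733591 / 1140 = -643.50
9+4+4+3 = 20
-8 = -8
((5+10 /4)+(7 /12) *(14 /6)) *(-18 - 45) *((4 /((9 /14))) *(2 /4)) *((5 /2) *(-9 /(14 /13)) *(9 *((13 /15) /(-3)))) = -377377 /4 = -94344.25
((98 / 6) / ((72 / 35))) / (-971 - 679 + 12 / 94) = -80605 / 16749504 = -0.00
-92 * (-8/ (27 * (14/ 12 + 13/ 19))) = 14.73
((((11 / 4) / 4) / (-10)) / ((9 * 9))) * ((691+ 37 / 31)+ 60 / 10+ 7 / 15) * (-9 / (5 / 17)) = 60751999 / 3348000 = 18.15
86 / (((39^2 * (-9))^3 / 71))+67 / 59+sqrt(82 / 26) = 171866001158269 / 151344687904371+sqrt(533) / 13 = 2.91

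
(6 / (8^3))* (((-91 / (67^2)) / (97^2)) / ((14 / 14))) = -273 / 10812672256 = -0.00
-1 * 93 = -93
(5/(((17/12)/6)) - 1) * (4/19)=1372/323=4.25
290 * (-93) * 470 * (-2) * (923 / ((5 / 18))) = 84238961040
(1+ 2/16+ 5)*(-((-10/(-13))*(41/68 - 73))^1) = 1206135/3536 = 341.10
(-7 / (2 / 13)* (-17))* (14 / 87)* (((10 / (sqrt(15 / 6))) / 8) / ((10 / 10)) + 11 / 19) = 119119 / 1653 + 10829* sqrt(10) / 348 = 170.47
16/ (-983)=-16/ 983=-0.02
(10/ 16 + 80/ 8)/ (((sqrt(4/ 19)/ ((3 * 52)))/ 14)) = 23205 * sqrt(19)/ 2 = 50574.12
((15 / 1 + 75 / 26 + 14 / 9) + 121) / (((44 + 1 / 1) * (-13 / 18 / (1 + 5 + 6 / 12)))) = -32863 / 1170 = -28.09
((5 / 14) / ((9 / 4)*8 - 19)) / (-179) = 5 / 2506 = 0.00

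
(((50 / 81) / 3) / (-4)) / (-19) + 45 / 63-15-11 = -1634243 / 64638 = -25.28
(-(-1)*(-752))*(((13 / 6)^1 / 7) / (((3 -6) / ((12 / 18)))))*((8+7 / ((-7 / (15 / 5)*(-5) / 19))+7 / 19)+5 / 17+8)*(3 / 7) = 147686032 / 237405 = 622.08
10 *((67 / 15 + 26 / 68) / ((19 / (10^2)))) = 247300 / 969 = 255.21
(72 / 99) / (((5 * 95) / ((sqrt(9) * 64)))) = 1536 / 5225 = 0.29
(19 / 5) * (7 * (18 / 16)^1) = 1197 / 40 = 29.92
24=24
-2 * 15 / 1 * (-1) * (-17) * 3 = -1530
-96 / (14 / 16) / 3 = -256 / 7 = -36.57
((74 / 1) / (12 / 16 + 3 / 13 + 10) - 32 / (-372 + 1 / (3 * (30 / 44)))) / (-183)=-32576552 / 873456987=-0.04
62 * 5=310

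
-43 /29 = -1.48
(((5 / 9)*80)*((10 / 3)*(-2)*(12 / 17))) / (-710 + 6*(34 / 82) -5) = 1312000 / 4469589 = 0.29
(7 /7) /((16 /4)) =1 /4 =0.25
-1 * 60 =-60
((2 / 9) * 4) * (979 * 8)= 6961.78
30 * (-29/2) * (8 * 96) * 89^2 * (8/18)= -1176110080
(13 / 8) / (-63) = -13 / 504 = -0.03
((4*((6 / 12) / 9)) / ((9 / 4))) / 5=8 / 405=0.02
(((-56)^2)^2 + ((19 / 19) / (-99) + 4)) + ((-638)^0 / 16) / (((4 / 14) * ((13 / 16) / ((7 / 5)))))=126570019721 / 12870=9834500.37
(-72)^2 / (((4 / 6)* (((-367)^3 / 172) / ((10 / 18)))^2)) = 71001600 / 2443410216924769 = 0.00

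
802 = 802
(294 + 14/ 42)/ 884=883/ 2652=0.33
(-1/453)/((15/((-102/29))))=34/65685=0.00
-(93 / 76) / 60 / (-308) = 31 / 468160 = 0.00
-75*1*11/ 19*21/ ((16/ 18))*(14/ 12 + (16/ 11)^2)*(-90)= 506685375/ 1672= 303041.49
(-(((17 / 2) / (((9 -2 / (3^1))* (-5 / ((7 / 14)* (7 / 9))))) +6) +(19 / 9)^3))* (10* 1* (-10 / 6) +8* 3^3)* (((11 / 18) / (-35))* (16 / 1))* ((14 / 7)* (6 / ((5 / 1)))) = 294040967792 / 143521875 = 2048.75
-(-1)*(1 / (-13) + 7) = 90 / 13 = 6.92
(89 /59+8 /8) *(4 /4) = 148 /59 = 2.51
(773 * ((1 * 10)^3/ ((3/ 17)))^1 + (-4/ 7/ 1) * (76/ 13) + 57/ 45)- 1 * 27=1993038438/ 455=4380304.26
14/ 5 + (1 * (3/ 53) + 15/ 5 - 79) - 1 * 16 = -23623/ 265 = -89.14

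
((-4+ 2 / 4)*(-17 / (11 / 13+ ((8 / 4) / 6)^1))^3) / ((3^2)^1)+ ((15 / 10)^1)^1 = 226963089 / 194672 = 1165.87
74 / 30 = 37 / 15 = 2.47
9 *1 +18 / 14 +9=135 / 7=19.29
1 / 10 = 0.10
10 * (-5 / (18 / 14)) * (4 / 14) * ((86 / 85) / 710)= -172 / 10863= -0.02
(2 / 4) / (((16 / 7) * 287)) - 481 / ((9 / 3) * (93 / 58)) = -36601897 / 366048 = -99.99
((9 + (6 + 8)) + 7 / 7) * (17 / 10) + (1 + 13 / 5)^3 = 10932 / 125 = 87.46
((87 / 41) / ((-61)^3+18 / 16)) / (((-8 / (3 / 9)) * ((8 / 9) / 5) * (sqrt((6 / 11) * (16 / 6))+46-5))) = 2871 / 53676200840-261 * sqrt(11) / 550181058610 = 0.00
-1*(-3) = 3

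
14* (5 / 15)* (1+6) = 98 / 3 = 32.67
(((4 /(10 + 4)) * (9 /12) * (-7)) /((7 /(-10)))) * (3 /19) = 45 /133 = 0.34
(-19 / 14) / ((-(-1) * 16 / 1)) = -19 / 224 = -0.08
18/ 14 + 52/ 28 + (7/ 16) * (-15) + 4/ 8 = -327/ 112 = -2.92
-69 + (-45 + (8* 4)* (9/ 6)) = -66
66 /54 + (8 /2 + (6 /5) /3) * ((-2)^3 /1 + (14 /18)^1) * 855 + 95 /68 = -16626437 /612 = -27167.38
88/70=44/35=1.26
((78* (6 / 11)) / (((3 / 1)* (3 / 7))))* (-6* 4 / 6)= -1456 / 11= -132.36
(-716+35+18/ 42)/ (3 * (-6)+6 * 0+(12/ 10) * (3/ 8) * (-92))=7940/ 693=11.46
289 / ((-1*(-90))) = 289 / 90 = 3.21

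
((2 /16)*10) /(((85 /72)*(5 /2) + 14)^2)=25920 /5958481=0.00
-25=-25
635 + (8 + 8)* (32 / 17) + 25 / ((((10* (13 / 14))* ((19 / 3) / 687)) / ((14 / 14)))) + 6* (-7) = 3842766 / 4199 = 915.16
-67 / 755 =-0.09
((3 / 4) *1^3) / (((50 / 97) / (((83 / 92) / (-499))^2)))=2004699 / 421508892800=0.00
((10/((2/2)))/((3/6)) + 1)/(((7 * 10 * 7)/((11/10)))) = 33/700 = 0.05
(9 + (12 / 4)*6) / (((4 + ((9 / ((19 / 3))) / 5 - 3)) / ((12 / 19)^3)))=116640 / 22021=5.30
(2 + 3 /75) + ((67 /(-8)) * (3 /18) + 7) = 9173 /1200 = 7.64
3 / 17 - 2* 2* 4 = -269 / 17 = -15.82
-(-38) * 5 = 190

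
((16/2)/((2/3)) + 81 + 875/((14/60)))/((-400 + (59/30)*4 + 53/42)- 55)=-8.62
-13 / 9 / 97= -13 / 873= -0.01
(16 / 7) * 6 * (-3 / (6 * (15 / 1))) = -16 / 35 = -0.46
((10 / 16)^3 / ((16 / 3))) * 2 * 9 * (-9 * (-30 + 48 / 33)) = 4768875 / 22528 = 211.69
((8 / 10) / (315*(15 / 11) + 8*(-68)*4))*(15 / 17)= -132 / 326587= -0.00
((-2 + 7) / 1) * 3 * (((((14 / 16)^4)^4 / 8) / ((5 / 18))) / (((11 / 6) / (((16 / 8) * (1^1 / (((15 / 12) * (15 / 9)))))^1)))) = 8075602128413043 / 19351404648857600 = 0.42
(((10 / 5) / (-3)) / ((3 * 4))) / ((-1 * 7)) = 1 / 126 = 0.01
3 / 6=1 / 2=0.50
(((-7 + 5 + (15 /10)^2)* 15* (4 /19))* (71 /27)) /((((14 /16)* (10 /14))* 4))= 142 /171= 0.83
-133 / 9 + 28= 119 / 9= 13.22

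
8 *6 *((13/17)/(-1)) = -624/17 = -36.71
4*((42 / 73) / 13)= 168 / 949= 0.18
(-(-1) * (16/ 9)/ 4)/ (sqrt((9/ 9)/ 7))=4 * sqrt(7)/ 9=1.18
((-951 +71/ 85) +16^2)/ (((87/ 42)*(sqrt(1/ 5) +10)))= -8260560/ 246007 +826056*sqrt(5)/ 1230035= -32.08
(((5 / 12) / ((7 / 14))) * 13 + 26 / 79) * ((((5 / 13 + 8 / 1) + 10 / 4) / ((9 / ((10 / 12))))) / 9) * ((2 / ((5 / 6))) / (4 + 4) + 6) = 806267 / 102384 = 7.87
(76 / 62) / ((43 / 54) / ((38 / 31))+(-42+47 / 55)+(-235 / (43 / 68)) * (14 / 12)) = -184413240 / 71318975813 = -0.00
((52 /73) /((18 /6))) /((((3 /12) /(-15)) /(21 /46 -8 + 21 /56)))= 102.13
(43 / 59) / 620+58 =2121683 / 36580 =58.00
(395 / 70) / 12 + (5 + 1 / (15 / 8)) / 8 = 122 / 105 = 1.16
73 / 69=1.06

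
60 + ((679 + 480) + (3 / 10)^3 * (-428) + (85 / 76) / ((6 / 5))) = 1208.38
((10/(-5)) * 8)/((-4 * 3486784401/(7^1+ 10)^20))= 16256925626590290089606404/3486784401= 4662440735345681.07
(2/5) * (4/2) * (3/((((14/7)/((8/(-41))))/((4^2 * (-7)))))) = 5376/205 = 26.22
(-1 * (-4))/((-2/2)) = -4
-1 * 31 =-31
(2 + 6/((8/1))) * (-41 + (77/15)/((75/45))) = -2607/25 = -104.28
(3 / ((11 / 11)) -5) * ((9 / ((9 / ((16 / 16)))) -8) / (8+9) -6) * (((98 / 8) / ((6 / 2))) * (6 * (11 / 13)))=58751 / 221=265.84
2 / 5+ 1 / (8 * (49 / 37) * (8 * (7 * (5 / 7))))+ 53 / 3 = 849967 / 47040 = 18.07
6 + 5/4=7.25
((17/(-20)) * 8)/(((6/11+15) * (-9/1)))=374/7695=0.05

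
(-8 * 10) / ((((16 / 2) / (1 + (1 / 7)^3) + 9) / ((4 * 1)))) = -1376 / 73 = -18.85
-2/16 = -1/8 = -0.12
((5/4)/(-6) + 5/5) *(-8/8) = -19/24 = -0.79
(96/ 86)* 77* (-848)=-3134208/ 43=-72888.56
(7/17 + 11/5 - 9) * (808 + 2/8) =-1755519/340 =-5163.29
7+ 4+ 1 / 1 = 12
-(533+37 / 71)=-37880 / 71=-533.52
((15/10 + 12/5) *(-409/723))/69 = -5317/166290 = -0.03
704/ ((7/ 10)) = 1005.71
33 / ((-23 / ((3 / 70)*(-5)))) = 99 / 322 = 0.31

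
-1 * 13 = -13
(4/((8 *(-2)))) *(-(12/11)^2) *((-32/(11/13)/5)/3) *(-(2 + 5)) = 5.25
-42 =-42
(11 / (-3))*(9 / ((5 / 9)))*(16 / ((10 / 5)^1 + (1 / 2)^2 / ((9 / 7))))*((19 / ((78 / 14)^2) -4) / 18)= 5441568 / 66755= 81.52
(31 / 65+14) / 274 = 941 / 17810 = 0.05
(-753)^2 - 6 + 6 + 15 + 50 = 567074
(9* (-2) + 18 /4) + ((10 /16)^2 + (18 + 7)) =761 /64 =11.89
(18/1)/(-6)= -3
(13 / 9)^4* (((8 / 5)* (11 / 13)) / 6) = 96668 / 98415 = 0.98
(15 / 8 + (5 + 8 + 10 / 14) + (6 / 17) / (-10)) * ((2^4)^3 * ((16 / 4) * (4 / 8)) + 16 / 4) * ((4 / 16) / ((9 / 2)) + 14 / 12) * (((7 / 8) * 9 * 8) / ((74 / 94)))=2119725333 / 170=12468972.55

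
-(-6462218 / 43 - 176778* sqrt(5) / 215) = 176778* sqrt(5) / 215+ 6462218 / 43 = 152122.69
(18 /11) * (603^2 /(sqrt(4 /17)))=3272481 * sqrt(17) /11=1226616.80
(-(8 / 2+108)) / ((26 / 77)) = -4312 / 13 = -331.69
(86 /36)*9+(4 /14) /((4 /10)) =311 /14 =22.21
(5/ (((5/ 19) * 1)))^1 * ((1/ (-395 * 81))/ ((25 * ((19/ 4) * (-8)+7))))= 19/ 24796125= 0.00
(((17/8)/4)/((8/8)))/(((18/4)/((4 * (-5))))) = -85/36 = -2.36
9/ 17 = 0.53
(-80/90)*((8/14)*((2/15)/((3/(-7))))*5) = 64/81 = 0.79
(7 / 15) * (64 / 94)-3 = -1891 / 705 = -2.68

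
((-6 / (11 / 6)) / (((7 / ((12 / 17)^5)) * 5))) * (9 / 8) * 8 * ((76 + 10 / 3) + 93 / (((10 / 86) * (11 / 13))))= -4543052230656 / 30065471975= -151.11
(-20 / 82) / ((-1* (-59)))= -10 / 2419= -0.00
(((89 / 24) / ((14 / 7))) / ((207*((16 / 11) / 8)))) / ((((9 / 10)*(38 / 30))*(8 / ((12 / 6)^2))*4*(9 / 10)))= 122375 / 20388672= 0.01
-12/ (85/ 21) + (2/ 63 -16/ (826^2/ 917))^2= -12119210280008/ 4087973493765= -2.96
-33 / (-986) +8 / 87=371 / 2958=0.13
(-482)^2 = 232324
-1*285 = -285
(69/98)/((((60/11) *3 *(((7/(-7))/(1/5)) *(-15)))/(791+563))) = 0.78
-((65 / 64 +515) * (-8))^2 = -1090650625 / 64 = -17041416.02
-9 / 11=-0.82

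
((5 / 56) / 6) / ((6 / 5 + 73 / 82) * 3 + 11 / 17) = 17425 / 8100456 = 0.00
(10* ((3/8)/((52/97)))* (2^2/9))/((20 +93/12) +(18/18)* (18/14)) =3395/31707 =0.11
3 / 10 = 0.30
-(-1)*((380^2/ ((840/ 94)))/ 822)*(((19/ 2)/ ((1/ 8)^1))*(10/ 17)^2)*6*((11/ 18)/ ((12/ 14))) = 7092206000/ 3207033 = 2211.45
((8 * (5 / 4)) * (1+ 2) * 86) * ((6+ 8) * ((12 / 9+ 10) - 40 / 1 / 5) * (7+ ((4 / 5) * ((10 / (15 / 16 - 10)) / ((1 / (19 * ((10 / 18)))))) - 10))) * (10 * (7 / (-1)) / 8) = 3387002500 / 261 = 12977021.07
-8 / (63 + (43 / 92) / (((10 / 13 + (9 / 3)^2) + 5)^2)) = -27131904 / 213671011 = -0.13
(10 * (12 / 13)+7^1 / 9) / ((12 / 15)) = 5855 / 468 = 12.51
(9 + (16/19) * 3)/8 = 219/152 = 1.44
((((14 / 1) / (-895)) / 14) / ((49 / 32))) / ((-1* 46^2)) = 8 / 23199295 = 0.00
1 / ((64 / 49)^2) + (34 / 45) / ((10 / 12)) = 458603 / 307200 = 1.49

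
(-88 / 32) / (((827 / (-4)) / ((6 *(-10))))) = -660 / 827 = -0.80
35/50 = 7/10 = 0.70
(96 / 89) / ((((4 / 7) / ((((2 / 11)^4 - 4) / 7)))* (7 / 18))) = -3613248 / 1303049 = -2.77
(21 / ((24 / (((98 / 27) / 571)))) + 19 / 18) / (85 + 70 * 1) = 65437 / 9558540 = 0.01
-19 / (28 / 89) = -1691 / 28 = -60.39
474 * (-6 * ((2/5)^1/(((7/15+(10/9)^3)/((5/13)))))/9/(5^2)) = -460728/435565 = -1.06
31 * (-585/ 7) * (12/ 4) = -54405/ 7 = -7772.14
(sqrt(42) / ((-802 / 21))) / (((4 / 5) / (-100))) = 2625 *sqrt(42) / 802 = 21.21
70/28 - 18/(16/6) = -17/4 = -4.25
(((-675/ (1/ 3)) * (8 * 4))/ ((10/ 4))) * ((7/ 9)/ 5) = -4032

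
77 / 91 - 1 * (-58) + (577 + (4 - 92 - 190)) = 4652 / 13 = 357.85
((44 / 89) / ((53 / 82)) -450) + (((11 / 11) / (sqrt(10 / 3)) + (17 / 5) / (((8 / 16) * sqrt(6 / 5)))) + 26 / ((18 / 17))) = -18028921 / 42453 + 37 * sqrt(30) / 30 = -417.92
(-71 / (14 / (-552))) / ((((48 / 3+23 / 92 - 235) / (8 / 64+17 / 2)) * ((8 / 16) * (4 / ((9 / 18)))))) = -338031 / 12250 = -27.59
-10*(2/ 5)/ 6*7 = -14/ 3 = -4.67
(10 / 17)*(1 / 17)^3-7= -584637 / 83521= -7.00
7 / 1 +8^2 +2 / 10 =356 / 5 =71.20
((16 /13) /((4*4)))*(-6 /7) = -6 /91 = -0.07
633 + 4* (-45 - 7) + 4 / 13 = 5529 / 13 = 425.31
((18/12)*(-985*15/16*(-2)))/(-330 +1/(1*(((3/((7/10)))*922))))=-306507375/36511172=-8.39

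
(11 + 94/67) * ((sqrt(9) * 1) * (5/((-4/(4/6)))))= -4155/134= -31.01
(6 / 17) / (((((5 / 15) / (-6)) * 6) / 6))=-108 / 17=-6.35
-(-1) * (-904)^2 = 817216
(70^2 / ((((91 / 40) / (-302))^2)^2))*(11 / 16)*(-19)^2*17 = 8984554820276992000000 / 1399489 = 6419882414421972.59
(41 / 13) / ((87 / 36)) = 492 / 377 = 1.31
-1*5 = -5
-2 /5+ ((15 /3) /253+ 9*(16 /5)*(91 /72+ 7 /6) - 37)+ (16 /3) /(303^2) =11365239968 /348415155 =32.62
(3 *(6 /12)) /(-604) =-3 /1208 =-0.00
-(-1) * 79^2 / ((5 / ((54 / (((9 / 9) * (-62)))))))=-168507 / 155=-1087.14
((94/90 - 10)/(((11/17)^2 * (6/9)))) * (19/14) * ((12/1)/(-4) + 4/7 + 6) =-11064365/71148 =-155.51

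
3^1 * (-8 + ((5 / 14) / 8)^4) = -3776444589 / 157351936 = -24.00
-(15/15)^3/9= -1/9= -0.11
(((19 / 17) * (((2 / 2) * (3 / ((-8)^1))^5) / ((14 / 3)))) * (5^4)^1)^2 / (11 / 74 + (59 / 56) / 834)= 231254433689765625 / 28135700738080768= 8.22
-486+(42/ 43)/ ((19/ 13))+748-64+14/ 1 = 173750/ 817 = 212.67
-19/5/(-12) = 19/60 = 0.32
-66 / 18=-11 / 3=-3.67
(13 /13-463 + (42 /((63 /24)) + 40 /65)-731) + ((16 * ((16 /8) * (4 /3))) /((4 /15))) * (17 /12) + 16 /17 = -629039 /663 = -948.78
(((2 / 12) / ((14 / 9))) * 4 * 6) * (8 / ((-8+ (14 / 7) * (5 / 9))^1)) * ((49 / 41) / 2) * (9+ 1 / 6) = -20790 / 1271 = -16.36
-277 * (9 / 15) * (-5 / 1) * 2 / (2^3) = 831 / 4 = 207.75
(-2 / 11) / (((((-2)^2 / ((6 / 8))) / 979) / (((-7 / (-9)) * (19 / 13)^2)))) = -224903 / 4056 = -55.45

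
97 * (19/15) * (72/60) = 3686/25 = 147.44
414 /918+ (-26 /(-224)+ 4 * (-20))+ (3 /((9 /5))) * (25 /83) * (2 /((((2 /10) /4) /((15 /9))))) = -65376529 /1422288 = -45.97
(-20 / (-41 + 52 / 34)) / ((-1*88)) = -85 / 14762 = -0.01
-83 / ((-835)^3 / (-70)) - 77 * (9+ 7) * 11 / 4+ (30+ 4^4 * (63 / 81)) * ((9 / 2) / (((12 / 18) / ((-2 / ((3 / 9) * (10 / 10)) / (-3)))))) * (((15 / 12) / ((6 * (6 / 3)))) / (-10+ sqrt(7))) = -3431.81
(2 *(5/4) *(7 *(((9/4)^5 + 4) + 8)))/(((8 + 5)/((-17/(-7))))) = 6063645/26624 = 227.75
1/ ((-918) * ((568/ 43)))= -43/ 521424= -0.00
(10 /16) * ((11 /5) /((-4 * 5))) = -11 /160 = -0.07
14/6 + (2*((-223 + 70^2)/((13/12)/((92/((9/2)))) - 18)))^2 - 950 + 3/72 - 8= 41982409648027/155091272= 270694.86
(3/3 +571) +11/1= 583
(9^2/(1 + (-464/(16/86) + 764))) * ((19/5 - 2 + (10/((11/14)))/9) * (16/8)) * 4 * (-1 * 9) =1030968/95095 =10.84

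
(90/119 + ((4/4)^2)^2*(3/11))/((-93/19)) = -8531/40579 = -0.21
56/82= 28/41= 0.68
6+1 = 7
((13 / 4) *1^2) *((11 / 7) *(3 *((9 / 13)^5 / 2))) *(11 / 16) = 21434787 / 25590656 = 0.84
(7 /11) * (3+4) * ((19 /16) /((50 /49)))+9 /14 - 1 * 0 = 358933 /61600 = 5.83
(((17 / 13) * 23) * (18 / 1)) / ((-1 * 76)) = -3519 / 494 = -7.12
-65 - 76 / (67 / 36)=-7091 / 67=-105.84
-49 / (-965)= 0.05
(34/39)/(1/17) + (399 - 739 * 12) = -329713/39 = -8454.18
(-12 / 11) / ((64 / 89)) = -1.52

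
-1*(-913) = 913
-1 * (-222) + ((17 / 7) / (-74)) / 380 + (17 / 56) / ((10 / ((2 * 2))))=8744473 / 39368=222.12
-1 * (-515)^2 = -265225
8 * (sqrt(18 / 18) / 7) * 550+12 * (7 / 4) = 4547 / 7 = 649.57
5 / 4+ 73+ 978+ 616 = 6673 / 4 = 1668.25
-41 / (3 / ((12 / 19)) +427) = -164 / 1727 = -0.09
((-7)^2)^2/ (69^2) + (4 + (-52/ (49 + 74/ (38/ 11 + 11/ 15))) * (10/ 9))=11563325/ 3178761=3.64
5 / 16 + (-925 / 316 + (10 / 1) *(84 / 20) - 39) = 487 / 1264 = 0.39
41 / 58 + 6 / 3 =2.71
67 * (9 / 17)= 603 / 17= 35.47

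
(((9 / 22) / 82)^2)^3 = 531441 / 34468247221412663296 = 0.00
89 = 89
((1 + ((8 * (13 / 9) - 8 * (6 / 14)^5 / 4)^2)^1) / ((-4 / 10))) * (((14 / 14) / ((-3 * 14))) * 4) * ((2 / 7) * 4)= 122514441843400 / 3363432789843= 36.43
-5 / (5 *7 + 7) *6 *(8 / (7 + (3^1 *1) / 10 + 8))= -400 / 1071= -0.37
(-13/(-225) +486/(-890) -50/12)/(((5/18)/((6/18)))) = -186431/33375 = -5.59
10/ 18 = 5/ 9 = 0.56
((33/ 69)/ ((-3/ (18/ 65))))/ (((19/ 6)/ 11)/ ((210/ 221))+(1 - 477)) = 182952/ 1971355139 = 0.00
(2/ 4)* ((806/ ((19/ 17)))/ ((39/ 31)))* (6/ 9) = 32674/ 171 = 191.08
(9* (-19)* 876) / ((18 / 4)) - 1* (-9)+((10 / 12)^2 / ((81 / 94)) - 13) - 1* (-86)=-48413173 / 1458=-33205.19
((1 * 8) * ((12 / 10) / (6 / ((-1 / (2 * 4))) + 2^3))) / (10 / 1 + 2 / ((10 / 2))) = -3 / 130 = -0.02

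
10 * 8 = 80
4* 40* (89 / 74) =7120 / 37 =192.43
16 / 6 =8 / 3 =2.67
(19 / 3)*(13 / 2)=247 / 6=41.17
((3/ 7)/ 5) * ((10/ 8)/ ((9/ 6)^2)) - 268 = -5627/ 21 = -267.95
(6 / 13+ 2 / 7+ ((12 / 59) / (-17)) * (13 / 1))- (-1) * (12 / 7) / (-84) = 365017 / 638911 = 0.57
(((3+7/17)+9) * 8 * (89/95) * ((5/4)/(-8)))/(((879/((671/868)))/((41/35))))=-516629069/34501593840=-0.01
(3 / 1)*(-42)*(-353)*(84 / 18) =207564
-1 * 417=-417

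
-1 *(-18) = 18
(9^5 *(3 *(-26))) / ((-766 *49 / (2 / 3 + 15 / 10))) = 9979281 / 37534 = 265.87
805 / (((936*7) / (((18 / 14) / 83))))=0.00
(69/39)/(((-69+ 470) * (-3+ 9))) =23/31278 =0.00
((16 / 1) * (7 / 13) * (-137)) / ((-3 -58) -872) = 15344 / 12129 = 1.27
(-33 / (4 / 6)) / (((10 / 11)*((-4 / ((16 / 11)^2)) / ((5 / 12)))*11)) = 12 / 11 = 1.09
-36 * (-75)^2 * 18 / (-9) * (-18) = -7290000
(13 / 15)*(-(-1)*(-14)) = -182 / 15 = -12.13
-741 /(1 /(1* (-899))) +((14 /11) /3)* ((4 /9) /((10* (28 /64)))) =989246179 /1485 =666159.04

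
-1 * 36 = -36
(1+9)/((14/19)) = 95/7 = 13.57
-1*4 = -4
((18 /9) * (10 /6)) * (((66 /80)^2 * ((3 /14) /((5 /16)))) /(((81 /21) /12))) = 121 /25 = 4.84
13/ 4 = 3.25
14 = 14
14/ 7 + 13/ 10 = 33/ 10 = 3.30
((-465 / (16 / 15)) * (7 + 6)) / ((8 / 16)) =-90675 / 8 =-11334.38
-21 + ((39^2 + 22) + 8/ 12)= 4568/ 3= 1522.67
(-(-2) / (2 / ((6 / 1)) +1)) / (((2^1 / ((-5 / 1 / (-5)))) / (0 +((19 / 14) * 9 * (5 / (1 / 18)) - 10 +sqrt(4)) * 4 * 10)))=229170 / 7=32738.57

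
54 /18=3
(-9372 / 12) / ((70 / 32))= -12496 / 35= -357.03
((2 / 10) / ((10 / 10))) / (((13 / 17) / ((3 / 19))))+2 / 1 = 2521 / 1235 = 2.04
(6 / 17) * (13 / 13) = 6 / 17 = 0.35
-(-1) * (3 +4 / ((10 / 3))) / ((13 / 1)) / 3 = 7 / 65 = 0.11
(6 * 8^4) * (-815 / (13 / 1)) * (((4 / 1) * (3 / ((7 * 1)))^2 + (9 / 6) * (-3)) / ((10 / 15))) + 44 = 5543175548 / 637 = 8702002.43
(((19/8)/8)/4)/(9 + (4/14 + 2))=133/20224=0.01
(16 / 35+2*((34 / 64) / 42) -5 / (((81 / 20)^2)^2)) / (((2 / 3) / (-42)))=-22363578247 / 765275040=-29.22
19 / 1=19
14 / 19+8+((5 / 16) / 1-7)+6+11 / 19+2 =10.63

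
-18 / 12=-3 / 2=-1.50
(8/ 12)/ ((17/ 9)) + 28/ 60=209/ 255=0.82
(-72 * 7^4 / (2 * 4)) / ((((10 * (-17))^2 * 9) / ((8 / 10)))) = -2401 / 36125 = -0.07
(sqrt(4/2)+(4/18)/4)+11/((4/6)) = sqrt(2)+149/9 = 17.97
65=65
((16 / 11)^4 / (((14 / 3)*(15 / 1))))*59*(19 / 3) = 23.89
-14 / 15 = -0.93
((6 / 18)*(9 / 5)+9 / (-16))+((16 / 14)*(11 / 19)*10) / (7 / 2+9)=6031 / 10640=0.57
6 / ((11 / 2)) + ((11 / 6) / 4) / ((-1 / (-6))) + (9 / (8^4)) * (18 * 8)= 11707 / 2816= 4.16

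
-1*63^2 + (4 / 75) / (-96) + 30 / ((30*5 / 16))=-7138441 / 1800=-3965.80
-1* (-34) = 34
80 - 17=63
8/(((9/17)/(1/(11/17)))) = 2312/99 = 23.35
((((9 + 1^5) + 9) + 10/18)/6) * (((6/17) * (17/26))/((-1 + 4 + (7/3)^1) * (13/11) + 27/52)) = 3872/35121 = 0.11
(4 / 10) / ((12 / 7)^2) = 49 / 360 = 0.14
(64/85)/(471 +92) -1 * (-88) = 88.00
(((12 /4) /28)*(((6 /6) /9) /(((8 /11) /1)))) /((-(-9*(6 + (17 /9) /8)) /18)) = 33 /6286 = 0.01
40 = 40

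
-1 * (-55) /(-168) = -55 /168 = -0.33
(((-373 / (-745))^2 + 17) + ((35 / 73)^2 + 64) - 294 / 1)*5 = -628574787859 / 591545645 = -1062.60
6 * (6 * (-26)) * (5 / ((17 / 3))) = -14040 / 17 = -825.88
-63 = -63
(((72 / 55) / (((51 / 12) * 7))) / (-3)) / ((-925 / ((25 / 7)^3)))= 12000 / 16612519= 0.00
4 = 4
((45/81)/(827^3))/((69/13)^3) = 10985/1672269659541423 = 0.00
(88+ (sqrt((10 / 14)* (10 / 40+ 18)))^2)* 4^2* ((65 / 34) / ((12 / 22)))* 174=117318630 / 119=985870.84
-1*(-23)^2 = -529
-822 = -822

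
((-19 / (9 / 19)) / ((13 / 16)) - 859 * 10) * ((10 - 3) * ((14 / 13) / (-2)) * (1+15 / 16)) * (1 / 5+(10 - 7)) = 1535414314 / 7605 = 201895.37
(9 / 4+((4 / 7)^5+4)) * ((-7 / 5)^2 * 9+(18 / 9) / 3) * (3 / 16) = 21.66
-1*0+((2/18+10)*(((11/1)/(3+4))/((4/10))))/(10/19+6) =6.09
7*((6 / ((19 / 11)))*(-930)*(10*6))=-25779600 / 19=-1356821.05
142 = 142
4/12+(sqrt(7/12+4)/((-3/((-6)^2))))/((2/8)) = 1/3 - 8*sqrt(165) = -102.43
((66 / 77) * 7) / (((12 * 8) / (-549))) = -549 / 16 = -34.31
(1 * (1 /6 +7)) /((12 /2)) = 43 /36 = 1.19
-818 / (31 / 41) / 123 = -8.80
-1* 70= -70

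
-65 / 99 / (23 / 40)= -2600 / 2277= -1.14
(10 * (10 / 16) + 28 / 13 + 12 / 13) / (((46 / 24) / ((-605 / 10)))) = -176055 / 598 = -294.41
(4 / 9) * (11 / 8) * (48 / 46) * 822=12056 / 23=524.17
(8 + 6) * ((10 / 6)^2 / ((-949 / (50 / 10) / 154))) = -269500 / 8541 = -31.55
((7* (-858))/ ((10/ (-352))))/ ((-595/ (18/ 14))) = -1359072/ 2975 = -456.83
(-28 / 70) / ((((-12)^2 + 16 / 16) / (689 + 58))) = -2.06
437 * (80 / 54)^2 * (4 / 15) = 559360 / 2187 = 255.77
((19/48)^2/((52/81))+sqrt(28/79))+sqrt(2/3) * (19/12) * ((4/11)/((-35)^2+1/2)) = 0.84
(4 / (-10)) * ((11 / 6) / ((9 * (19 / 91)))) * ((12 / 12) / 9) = -1001 / 23085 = -0.04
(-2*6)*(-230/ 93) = 920/ 31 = 29.68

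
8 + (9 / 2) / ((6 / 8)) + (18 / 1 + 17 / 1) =49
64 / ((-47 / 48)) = -3072 / 47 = -65.36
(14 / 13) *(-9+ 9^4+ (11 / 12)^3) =79262309 / 11232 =7056.83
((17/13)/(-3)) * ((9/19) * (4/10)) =-0.08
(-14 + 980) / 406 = 69 / 29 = 2.38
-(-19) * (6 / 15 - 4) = -342 / 5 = -68.40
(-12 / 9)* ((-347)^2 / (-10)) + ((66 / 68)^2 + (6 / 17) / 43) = 11971289669 / 745620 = 16055.48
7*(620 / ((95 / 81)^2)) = 5694948 / 1805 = 3155.10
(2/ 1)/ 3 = 2/ 3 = 0.67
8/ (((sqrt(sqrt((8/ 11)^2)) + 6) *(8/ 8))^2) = 242/ (sqrt(22) + 33)^2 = 0.17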